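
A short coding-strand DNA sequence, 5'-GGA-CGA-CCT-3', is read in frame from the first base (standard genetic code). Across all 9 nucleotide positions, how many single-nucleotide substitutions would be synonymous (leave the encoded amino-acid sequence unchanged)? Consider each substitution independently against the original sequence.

Codon 1 (GGA, Gly): 3 synonymous substitutions.
Codon 2 (CGA, Arg): 4 synonymous substitutions.
Codon 3 (CCT, Pro): 3 synonymous substitutions.
Total: 3 + 4 + 3 = 10.

10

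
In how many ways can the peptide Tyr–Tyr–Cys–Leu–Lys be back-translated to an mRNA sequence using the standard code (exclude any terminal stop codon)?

96

Tyr: 2 codons.
Tyr: 2 codons.
Cys: 2 codons.
Leu: 6 codons.
Lys: 2 codons.
2 × 2 × 2 × 6 × 2 = 96.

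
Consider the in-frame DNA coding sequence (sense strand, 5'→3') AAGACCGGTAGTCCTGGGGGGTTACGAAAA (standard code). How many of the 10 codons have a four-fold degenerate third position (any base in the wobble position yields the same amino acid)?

6

Codon 1 AAG (Lys): third position 2-fold.
Codon 2 ACC (Thr): third position 4-fold.
Codon 3 GGT (Gly): third position 4-fold.
Codon 4 AGT (Ser): third position 2-fold.
Codon 5 CCT (Pro): third position 4-fold.
Codon 6 GGG (Gly): third position 4-fold.
Codon 7 GGG (Gly): third position 4-fold.
Codon 8 TTA (Leu): third position 2-fold.
Codon 9 CGA (Arg): third position 4-fold.
Codon 10 AAA (Lys): third position 2-fold.
Four-fold degenerate third positions: 6.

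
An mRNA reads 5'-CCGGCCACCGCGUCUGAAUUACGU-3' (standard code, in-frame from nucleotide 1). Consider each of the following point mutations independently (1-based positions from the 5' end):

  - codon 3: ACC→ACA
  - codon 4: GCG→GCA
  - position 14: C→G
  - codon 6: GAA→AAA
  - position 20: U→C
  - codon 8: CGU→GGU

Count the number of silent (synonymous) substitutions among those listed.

2

Codon 3: ACC (Thr) → ACA (Thr) — synonymous.
Codon 4: GCG (Ala) → GCA (Ala) — synonymous.
Codon 5: UCU (Ser) → UGU (Cys) — missense.
Codon 6: GAA (Glu) → AAA (Lys) — missense.
Codon 7: UUA (Leu) → UCA (Ser) — missense.
Codon 8: CGU (Arg) → GGU (Gly) — missense.
Synonymous: 2 of 6.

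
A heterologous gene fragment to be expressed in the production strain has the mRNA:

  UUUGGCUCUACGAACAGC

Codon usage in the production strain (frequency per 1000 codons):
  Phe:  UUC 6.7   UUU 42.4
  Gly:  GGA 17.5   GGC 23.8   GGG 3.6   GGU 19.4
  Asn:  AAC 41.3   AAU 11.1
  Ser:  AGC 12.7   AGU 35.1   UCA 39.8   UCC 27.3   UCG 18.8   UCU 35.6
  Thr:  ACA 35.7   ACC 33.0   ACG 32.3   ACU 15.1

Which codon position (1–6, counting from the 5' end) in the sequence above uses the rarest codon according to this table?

6

Codon 1 UUU (Phe): 42.4 per 1000.
Codon 2 GGC (Gly): 23.8 per 1000.
Codon 3 UCU (Ser): 35.6 per 1000.
Codon 4 ACG (Thr): 32.3 per 1000.
Codon 5 AAC (Asn): 41.3 per 1000.
Codon 6 AGC (Ser): 12.7 per 1000.
Lowest frequency is 12.7 at codon 6.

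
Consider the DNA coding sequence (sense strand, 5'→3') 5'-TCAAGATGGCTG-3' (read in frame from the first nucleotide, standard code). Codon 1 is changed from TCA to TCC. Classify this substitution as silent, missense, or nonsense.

Position 3 falls in codon 1: TCA → Ser.
After the substitution the codon is TCC → Ser.
Both encode Ser, so the change is synonymous.

silent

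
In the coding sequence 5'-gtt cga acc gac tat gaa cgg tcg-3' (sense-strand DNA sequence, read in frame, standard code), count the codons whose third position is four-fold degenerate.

Codon 1 GTT (Val): third position 4-fold.
Codon 2 CGA (Arg): third position 4-fold.
Codon 3 ACC (Thr): third position 4-fold.
Codon 4 GAC (Asp): third position 2-fold.
Codon 5 TAT (Tyr): third position 2-fold.
Codon 6 GAA (Glu): third position 2-fold.
Codon 7 CGG (Arg): third position 4-fold.
Codon 8 TCG (Ser): third position 4-fold.
Four-fold degenerate third positions: 5.

5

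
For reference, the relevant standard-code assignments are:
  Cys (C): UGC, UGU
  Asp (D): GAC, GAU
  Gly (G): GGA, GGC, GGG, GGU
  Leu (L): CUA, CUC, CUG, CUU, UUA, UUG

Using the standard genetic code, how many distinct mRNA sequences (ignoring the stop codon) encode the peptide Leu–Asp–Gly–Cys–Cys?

192

Leu: 6 codons.
Asp: 2 codons.
Gly: 4 codons.
Cys: 2 codons.
Cys: 2 codons.
6 × 2 × 4 × 2 × 2 = 192.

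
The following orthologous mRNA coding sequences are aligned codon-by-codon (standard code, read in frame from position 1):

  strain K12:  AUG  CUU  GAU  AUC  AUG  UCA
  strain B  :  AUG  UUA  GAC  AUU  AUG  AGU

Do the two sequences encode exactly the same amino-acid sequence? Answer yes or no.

Codon 1: AUG Met / AUG Met — identical.
Codon 2: CUU Leu / UUA Leu — synonymous.
Codon 3: GAU Asp / GAC Asp — synonymous.
Codon 4: AUC Ile / AUU Ile — synonymous.
Codon 5: AUG Met / AUG Met — identical.
Codon 6: UCA Ser / AGU Ser — synonymous.
Nonsynonymous differences: 0 → same protein.

yes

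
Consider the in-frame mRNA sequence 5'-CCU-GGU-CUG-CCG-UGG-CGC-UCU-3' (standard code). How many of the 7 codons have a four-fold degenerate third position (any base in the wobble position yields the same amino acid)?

Codon 1 CCU (Pro): third position 4-fold.
Codon 2 GGU (Gly): third position 4-fold.
Codon 3 CUG (Leu): third position 4-fold.
Codon 4 CCG (Pro): third position 4-fold.
Codon 5 UGG (Trp): third position 1-fold.
Codon 6 CGC (Arg): third position 4-fold.
Codon 7 UCU (Ser): third position 4-fold.
Four-fold degenerate third positions: 6.

6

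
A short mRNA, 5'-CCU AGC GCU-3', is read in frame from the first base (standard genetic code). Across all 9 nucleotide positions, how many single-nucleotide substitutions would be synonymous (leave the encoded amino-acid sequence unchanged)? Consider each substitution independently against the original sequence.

7

Codon 1 (CCU, Pro): 3 synonymous substitutions.
Codon 2 (AGC, Ser): 1 synonymous substitution.
Codon 3 (GCU, Ala): 3 synonymous substitutions.
Total: 3 + 1 + 3 = 7.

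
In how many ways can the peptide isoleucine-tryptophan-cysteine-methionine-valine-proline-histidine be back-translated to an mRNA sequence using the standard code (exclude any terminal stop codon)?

192

Ile: 3 codons.
Trp: 1 codon.
Cys: 2 codons.
Met: 1 codon.
Val: 4 codons.
Pro: 4 codons.
His: 2 codons.
3 × 1 × 2 × 1 × 4 × 4 × 2 = 192.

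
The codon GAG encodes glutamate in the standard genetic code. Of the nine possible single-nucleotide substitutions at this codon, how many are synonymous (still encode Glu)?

Position 1: none → 0 synonymous.
Position 2: none → 0 synonymous.
Position 3: GAA → 1 synonymous.
Total: 0 + 0 + 1 = 1.

1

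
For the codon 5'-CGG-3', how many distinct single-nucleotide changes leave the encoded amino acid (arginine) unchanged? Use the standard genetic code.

4

Position 1: AGG → 1 synonymous.
Position 2: none → 0 synonymous.
Position 3: CGU, CGC, CGA → 3 synonymous.
Total: 1 + 0 + 3 = 4.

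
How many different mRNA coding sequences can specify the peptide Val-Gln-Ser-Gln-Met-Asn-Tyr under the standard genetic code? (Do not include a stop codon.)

Val: 4 codons.
Gln: 2 codons.
Ser: 6 codons.
Gln: 2 codons.
Met: 1 codon.
Asn: 2 codons.
Tyr: 2 codons.
4 × 2 × 6 × 2 × 1 × 2 × 2 = 384.

384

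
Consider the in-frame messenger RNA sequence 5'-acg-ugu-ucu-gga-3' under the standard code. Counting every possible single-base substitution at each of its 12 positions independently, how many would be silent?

Codon 1 (ACG, Thr): 3 synonymous substitutions.
Codon 2 (UGU, Cys): 1 synonymous substitution.
Codon 3 (UCU, Ser): 3 synonymous substitutions.
Codon 4 (GGA, Gly): 3 synonymous substitutions.
Total: 3 + 1 + 3 + 3 = 10.

10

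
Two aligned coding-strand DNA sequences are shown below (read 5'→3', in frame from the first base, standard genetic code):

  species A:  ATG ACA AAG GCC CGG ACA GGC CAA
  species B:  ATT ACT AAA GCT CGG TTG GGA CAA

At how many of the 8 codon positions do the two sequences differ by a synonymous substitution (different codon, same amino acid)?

Codon 1: ATG Met / ATT Ile — nonsynonymous.
Codon 2: ACA Thr / ACT Thr — synonymous.
Codon 3: AAG Lys / AAA Lys — synonymous.
Codon 4: GCC Ala / GCT Ala — synonymous.
Codon 5: CGG Arg / CGG Arg — identical.
Codon 6: ACA Thr / TTG Leu — nonsynonymous.
Codon 7: GGC Gly / GGA Gly — synonymous.
Codon 8: CAA Gln / CAA Gln — identical.
Synonymous differences: 4.

4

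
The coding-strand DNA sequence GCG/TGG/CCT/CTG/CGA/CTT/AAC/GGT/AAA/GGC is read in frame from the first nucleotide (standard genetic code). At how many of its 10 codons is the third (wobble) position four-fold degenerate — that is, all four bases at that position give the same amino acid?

7

Codon 1 GCG (Ala): third position 4-fold.
Codon 2 TGG (Trp): third position 1-fold.
Codon 3 CCT (Pro): third position 4-fold.
Codon 4 CTG (Leu): third position 4-fold.
Codon 5 CGA (Arg): third position 4-fold.
Codon 6 CTT (Leu): third position 4-fold.
Codon 7 AAC (Asn): third position 2-fold.
Codon 8 GGT (Gly): third position 4-fold.
Codon 9 AAA (Lys): third position 2-fold.
Codon 10 GGC (Gly): third position 4-fold.
Four-fold degenerate third positions: 7.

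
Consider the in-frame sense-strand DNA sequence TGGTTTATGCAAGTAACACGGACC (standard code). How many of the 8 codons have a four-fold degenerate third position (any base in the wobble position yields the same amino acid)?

4

Codon 1 TGG (Trp): third position 1-fold.
Codon 2 TTT (Phe): third position 2-fold.
Codon 3 ATG (Met): third position 1-fold.
Codon 4 CAA (Gln): third position 2-fold.
Codon 5 GTA (Val): third position 4-fold.
Codon 6 ACA (Thr): third position 4-fold.
Codon 7 CGG (Arg): third position 4-fold.
Codon 8 ACC (Thr): third position 4-fold.
Four-fold degenerate third positions: 4.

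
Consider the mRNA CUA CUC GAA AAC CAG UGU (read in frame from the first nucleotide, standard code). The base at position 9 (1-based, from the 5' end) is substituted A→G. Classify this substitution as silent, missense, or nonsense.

silent

Position 9 falls in codon 3: GAA → Glu.
After the substitution the codon is GAG → Glu.
Both encode Glu, so the change is synonymous.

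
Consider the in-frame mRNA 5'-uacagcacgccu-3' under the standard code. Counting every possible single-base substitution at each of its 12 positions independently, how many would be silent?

Codon 1 (UAC, Tyr): 1 synonymous substitution.
Codon 2 (AGC, Ser): 1 synonymous substitution.
Codon 3 (ACG, Thr): 3 synonymous substitutions.
Codon 4 (CCU, Pro): 3 synonymous substitutions.
Total: 1 + 1 + 3 + 3 = 8.

8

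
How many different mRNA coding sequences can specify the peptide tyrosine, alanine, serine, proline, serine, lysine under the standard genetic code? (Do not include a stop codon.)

Tyr: 2 codons.
Ala: 4 codons.
Ser: 6 codons.
Pro: 4 codons.
Ser: 6 codons.
Lys: 2 codons.
2 × 4 × 6 × 4 × 6 × 2 = 2304.

2304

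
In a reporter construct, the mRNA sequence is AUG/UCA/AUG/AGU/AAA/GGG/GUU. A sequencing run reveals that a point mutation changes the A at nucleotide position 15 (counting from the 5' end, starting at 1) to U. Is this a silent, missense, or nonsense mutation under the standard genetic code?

Position 15 falls in codon 5: AAA → Lys.
After the substitution the codon is AAU → Asn.
Lys ≠ Asn, so this is a missense mutation.

missense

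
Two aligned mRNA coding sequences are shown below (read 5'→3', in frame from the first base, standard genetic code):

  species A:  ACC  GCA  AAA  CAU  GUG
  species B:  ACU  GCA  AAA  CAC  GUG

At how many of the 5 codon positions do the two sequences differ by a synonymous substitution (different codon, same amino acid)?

2

Codon 1: ACC Thr / ACU Thr — synonymous.
Codon 2: GCA Ala / GCA Ala — identical.
Codon 3: AAA Lys / AAA Lys — identical.
Codon 4: CAU His / CAC His — synonymous.
Codon 5: GUG Val / GUG Val — identical.
Synonymous differences: 2.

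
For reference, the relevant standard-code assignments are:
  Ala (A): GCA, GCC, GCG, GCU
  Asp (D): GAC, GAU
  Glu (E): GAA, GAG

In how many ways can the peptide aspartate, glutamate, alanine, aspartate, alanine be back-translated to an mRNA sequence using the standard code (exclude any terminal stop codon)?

128

Asp: 2 codons.
Glu: 2 codons.
Ala: 4 codons.
Asp: 2 codons.
Ala: 4 codons.
2 × 2 × 4 × 2 × 4 = 128.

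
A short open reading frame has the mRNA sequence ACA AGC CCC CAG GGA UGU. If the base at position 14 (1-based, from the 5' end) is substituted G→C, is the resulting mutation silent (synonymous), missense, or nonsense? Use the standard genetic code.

missense

Position 14 falls in codon 5: GGA → Gly.
After the substitution the codon is GCA → Ala.
Gly ≠ Ala, so this is a missense mutation.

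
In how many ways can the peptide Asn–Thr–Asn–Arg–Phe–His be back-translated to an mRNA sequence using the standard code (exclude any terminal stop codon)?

Asn: 2 codons.
Thr: 4 codons.
Asn: 2 codons.
Arg: 6 codons.
Phe: 2 codons.
His: 2 codons.
2 × 4 × 2 × 6 × 2 × 2 = 384.

384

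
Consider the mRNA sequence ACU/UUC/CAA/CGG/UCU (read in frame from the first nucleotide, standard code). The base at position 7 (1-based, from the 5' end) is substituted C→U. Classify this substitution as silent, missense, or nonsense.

nonsense

Position 7 falls in codon 3: CAA → Gln.
After the substitution the codon is UAA → Stop.
The new codon is a stop codon, so this is a nonsense mutation.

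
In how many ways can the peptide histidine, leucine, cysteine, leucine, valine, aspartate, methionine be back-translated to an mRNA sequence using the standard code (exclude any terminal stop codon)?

1152

His: 2 codons.
Leu: 6 codons.
Cys: 2 codons.
Leu: 6 codons.
Val: 4 codons.
Asp: 2 codons.
Met: 1 codon.
2 × 6 × 2 × 6 × 4 × 2 × 1 = 1152.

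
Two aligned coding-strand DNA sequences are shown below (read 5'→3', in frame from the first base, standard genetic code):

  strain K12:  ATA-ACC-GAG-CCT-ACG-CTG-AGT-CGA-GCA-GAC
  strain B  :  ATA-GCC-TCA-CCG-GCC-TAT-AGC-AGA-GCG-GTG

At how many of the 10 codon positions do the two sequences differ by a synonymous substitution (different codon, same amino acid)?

Codon 1: ATA Ile / ATA Ile — identical.
Codon 2: ACC Thr / GCC Ala — nonsynonymous.
Codon 3: GAG Glu / TCA Ser — nonsynonymous.
Codon 4: CCT Pro / CCG Pro — synonymous.
Codon 5: ACG Thr / GCC Ala — nonsynonymous.
Codon 6: CTG Leu / TAT Tyr — nonsynonymous.
Codon 7: AGT Ser / AGC Ser — synonymous.
Codon 8: CGA Arg / AGA Arg — synonymous.
Codon 9: GCA Ala / GCG Ala — synonymous.
Codon 10: GAC Asp / GTG Val — nonsynonymous.
Synonymous differences: 4.

4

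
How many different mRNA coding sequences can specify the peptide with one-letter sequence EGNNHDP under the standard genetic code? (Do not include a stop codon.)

Glu: 2 codons.
Gly: 4 codons.
Asn: 2 codons.
Asn: 2 codons.
His: 2 codons.
Asp: 2 codons.
Pro: 4 codons.
2 × 4 × 2 × 2 × 2 × 2 × 4 = 512.

512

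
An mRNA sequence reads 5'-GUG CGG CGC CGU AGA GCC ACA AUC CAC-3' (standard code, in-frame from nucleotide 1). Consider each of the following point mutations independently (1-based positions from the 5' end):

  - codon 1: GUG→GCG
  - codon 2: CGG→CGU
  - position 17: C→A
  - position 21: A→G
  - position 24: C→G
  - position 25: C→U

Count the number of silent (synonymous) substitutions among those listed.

2

Codon 1: GUG (Val) → GCG (Ala) — missense.
Codon 2: CGG (Arg) → CGU (Arg) — synonymous.
Codon 6: GCC (Ala) → GAC (Asp) — missense.
Codon 7: ACA (Thr) → ACG (Thr) — synonymous.
Codon 8: AUC (Ile) → AUG (Met) — missense.
Codon 9: CAC (His) → UAC (Tyr) — missense.
Synonymous: 2 of 6.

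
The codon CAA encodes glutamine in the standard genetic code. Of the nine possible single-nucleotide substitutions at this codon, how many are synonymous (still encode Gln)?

Position 1: none → 0 synonymous.
Position 2: none → 0 synonymous.
Position 3: CAG → 1 synonymous.
Total: 0 + 0 + 1 = 1.

1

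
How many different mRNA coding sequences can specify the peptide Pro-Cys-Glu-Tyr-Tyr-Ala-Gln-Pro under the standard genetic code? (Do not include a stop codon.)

Pro: 4 codons.
Cys: 2 codons.
Glu: 2 codons.
Tyr: 2 codons.
Tyr: 2 codons.
Ala: 4 codons.
Gln: 2 codons.
Pro: 4 codons.
4 × 2 × 2 × 2 × 2 × 4 × 2 × 4 = 2048.

2048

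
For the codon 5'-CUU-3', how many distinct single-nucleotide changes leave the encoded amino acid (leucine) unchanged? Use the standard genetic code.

Position 1: none → 0 synonymous.
Position 2: none → 0 synonymous.
Position 3: CUC, CUA, CUG → 3 synonymous.
Total: 0 + 0 + 3 = 3.

3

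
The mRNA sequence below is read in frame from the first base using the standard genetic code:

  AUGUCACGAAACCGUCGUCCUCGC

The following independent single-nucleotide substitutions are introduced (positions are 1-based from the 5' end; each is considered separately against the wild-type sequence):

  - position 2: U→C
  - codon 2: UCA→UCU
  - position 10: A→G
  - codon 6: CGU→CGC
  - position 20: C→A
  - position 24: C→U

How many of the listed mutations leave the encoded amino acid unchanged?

Codon 1: AUG (Met) → ACG (Thr) — missense.
Codon 2: UCA (Ser) → UCU (Ser) — synonymous.
Codon 4: AAC (Asn) → GAC (Asp) — missense.
Codon 6: CGU (Arg) → CGC (Arg) — synonymous.
Codon 7: CCU (Pro) → CAU (His) — missense.
Codon 8: CGC (Arg) → CGU (Arg) — synonymous.
Synonymous: 3 of 6.

3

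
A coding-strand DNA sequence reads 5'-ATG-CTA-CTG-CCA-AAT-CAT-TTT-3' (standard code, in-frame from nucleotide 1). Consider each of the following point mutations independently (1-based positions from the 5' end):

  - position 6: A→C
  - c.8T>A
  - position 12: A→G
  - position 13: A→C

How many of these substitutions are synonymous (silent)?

Codon 2: CTA (Leu) → CTC (Leu) — synonymous.
Codon 3: CTG (Leu) → CAG (Gln) — missense.
Codon 4: CCA (Pro) → CCG (Pro) — synonymous.
Codon 5: AAT (Asn) → CAT (His) — missense.
Synonymous: 2 of 4.

2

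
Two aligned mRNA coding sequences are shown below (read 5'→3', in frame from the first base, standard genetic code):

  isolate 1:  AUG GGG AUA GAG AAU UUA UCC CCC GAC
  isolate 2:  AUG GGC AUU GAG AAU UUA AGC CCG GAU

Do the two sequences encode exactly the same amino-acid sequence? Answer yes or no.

yes

Codon 1: AUG Met / AUG Met — identical.
Codon 2: GGG Gly / GGC Gly — synonymous.
Codon 3: AUA Ile / AUU Ile — synonymous.
Codon 4: GAG Glu / GAG Glu — identical.
Codon 5: AAU Asn / AAU Asn — identical.
Codon 6: UUA Leu / UUA Leu — identical.
Codon 7: UCC Ser / AGC Ser — synonymous.
Codon 8: CCC Pro / CCG Pro — synonymous.
Codon 9: GAC Asp / GAU Asp — synonymous.
Nonsynonymous differences: 0 → same protein.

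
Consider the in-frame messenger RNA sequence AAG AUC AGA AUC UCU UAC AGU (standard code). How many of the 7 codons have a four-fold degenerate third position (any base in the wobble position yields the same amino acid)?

1

Codon 1 AAG (Lys): third position 2-fold.
Codon 2 AUC (Ile): third position 3-fold.
Codon 3 AGA (Arg): third position 2-fold.
Codon 4 AUC (Ile): third position 3-fold.
Codon 5 UCU (Ser): third position 4-fold.
Codon 6 UAC (Tyr): third position 2-fold.
Codon 7 AGU (Ser): third position 2-fold.
Four-fold degenerate third positions: 1.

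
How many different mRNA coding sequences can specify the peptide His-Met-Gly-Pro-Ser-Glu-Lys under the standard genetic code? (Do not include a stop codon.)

His: 2 codons.
Met: 1 codon.
Gly: 4 codons.
Pro: 4 codons.
Ser: 6 codons.
Glu: 2 codons.
Lys: 2 codons.
2 × 1 × 4 × 4 × 6 × 2 × 2 = 768.

768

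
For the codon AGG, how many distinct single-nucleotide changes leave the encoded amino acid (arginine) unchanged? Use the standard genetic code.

Position 1: CGG → 1 synonymous.
Position 2: none → 0 synonymous.
Position 3: AGA → 1 synonymous.
Total: 1 + 0 + 1 = 2.

2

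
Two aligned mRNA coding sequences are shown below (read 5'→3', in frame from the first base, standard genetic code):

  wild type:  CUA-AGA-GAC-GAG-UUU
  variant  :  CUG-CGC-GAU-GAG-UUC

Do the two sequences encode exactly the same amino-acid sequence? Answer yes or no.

Codon 1: CUA Leu / CUG Leu — synonymous.
Codon 2: AGA Arg / CGC Arg — synonymous.
Codon 3: GAC Asp / GAU Asp — synonymous.
Codon 4: GAG Glu / GAG Glu — identical.
Codon 5: UUU Phe / UUC Phe — synonymous.
Nonsynonymous differences: 0 → same protein.

yes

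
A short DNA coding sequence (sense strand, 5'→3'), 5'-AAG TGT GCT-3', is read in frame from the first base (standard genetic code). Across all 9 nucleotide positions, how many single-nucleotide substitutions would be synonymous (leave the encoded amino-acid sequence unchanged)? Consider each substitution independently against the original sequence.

Codon 1 (AAG, Lys): 1 synonymous substitution.
Codon 2 (TGT, Cys): 1 synonymous substitution.
Codon 3 (GCT, Ala): 3 synonymous substitutions.
Total: 1 + 1 + 3 = 5.

5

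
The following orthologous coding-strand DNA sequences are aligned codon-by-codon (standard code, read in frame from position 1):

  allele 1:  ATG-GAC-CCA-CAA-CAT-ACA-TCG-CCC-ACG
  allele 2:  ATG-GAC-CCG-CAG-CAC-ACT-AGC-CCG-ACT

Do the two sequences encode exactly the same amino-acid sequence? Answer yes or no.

yes

Codon 1: ATG Met / ATG Met — identical.
Codon 2: GAC Asp / GAC Asp — identical.
Codon 3: CCA Pro / CCG Pro — synonymous.
Codon 4: CAA Gln / CAG Gln — synonymous.
Codon 5: CAT His / CAC His — synonymous.
Codon 6: ACA Thr / ACT Thr — synonymous.
Codon 7: TCG Ser / AGC Ser — synonymous.
Codon 8: CCC Pro / CCG Pro — synonymous.
Codon 9: ACG Thr / ACT Thr — synonymous.
Nonsynonymous differences: 0 → same protein.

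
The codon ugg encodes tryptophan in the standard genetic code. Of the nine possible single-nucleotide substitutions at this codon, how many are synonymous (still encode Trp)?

0

Position 1: none → 0 synonymous.
Position 2: none → 0 synonymous.
Position 3: none → 0 synonymous.
Total: 0 + 0 + 0 = 0.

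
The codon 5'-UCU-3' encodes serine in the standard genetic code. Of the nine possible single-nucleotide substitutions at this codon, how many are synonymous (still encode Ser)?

Position 1: none → 0 synonymous.
Position 2: none → 0 synonymous.
Position 3: UCC, UCA, UCG → 3 synonymous.
Total: 0 + 0 + 3 = 3.

3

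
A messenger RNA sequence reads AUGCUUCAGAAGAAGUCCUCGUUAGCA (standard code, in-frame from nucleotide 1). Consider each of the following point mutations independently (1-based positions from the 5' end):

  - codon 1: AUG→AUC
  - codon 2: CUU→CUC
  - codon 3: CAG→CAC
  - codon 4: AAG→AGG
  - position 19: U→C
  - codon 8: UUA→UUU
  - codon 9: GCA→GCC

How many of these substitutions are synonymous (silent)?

2

Codon 1: AUG (Met) → AUC (Ile) — missense.
Codon 2: CUU (Leu) → CUC (Leu) — synonymous.
Codon 3: CAG (Gln) → CAC (His) — missense.
Codon 4: AAG (Lys) → AGG (Arg) — missense.
Codon 7: UCG (Ser) → CCG (Pro) — missense.
Codon 8: UUA (Leu) → UUU (Phe) — missense.
Codon 9: GCA (Ala) → GCC (Ala) — synonymous.
Synonymous: 2 of 7.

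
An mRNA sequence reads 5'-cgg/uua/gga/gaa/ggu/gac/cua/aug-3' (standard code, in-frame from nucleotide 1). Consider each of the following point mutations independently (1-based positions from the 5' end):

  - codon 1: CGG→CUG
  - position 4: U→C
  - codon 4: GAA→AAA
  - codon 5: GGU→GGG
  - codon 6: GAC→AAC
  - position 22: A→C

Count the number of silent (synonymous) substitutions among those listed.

2

Codon 1: CGG (Arg) → CUG (Leu) — missense.
Codon 2: UUA (Leu) → CUA (Leu) — synonymous.
Codon 4: GAA (Glu) → AAA (Lys) — missense.
Codon 5: GGU (Gly) → GGG (Gly) — synonymous.
Codon 6: GAC (Asp) → AAC (Asn) — missense.
Codon 8: AUG (Met) → CUG (Leu) — missense.
Synonymous: 2 of 6.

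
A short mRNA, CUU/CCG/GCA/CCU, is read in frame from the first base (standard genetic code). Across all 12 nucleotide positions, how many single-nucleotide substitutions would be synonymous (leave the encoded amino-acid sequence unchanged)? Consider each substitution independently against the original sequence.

Codon 1 (CUU, Leu): 3 synonymous substitutions.
Codon 2 (CCG, Pro): 3 synonymous substitutions.
Codon 3 (GCA, Ala): 3 synonymous substitutions.
Codon 4 (CCU, Pro): 3 synonymous substitutions.
Total: 3 + 3 + 3 + 3 = 12.

12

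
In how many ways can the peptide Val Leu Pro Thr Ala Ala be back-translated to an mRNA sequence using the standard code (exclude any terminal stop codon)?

6144

Val: 4 codons.
Leu: 6 codons.
Pro: 4 codons.
Thr: 4 codons.
Ala: 4 codons.
Ala: 4 codons.
4 × 6 × 4 × 4 × 4 × 4 = 6144.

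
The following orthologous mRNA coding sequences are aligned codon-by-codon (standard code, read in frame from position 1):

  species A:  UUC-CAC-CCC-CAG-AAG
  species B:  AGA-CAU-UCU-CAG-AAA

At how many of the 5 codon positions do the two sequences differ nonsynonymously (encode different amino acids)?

Codon 1: UUC Phe / AGA Arg — nonsynonymous.
Codon 2: CAC His / CAU His — synonymous.
Codon 3: CCC Pro / UCU Ser — nonsynonymous.
Codon 4: CAG Gln / CAG Gln — identical.
Codon 5: AAG Lys / AAA Lys — synonymous.
Nonsynonymous differences: 2.

2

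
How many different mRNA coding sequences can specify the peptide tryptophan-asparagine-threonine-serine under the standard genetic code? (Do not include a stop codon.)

Trp: 1 codon.
Asn: 2 codons.
Thr: 4 codons.
Ser: 6 codons.
1 × 2 × 4 × 6 = 48.

48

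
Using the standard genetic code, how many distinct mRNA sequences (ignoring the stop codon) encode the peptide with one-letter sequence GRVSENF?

Gly: 4 codons.
Arg: 6 codons.
Val: 4 codons.
Ser: 6 codons.
Glu: 2 codons.
Asn: 2 codons.
Phe: 2 codons.
4 × 6 × 4 × 6 × 2 × 2 × 2 = 4608.

4608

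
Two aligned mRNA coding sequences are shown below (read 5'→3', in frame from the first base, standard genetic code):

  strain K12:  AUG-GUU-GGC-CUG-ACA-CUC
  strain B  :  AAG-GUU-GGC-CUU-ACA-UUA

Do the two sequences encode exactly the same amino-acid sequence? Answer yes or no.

no

Codon 1: AUG Met / AAG Lys — nonsynonymous.
Codon 2: GUU Val / GUU Val — identical.
Codon 3: GGC Gly / GGC Gly — identical.
Codon 4: CUG Leu / CUU Leu — synonymous.
Codon 5: ACA Thr / ACA Thr — identical.
Codon 6: CUC Leu / UUA Leu — synonymous.
Nonsynonymous differences: 1 → different protein.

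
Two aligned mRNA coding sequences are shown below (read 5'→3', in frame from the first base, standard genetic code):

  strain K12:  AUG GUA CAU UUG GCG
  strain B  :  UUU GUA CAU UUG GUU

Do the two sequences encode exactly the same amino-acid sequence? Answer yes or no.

no

Codon 1: AUG Met / UUU Phe — nonsynonymous.
Codon 2: GUA Val / GUA Val — identical.
Codon 3: CAU His / CAU His — identical.
Codon 4: UUG Leu / UUG Leu — identical.
Codon 5: GCG Ala / GUU Val — nonsynonymous.
Nonsynonymous differences: 2 → different protein.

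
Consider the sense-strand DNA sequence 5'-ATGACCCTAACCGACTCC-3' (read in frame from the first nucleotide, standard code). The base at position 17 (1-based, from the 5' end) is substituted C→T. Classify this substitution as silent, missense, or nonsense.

missense

Position 17 falls in codon 6: TCC → Ser.
After the substitution the codon is TTC → Phe.
Ser ≠ Phe, so this is a missense mutation.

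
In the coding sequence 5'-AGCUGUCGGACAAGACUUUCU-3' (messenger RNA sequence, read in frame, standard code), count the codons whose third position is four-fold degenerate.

Codon 1 AGC (Ser): third position 2-fold.
Codon 2 UGU (Cys): third position 2-fold.
Codon 3 CGG (Arg): third position 4-fold.
Codon 4 ACA (Thr): third position 4-fold.
Codon 5 AGA (Arg): third position 2-fold.
Codon 6 CUU (Leu): third position 4-fold.
Codon 7 UCU (Ser): third position 4-fold.
Four-fold degenerate third positions: 4.

4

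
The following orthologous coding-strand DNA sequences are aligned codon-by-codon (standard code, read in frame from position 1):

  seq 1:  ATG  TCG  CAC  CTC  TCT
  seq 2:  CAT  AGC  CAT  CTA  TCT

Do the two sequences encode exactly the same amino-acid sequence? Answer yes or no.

no

Codon 1: ATG Met / CAT His — nonsynonymous.
Codon 2: TCG Ser / AGC Ser — synonymous.
Codon 3: CAC His / CAT His — synonymous.
Codon 4: CTC Leu / CTA Leu — synonymous.
Codon 5: TCT Ser / TCT Ser — identical.
Nonsynonymous differences: 1 → different protein.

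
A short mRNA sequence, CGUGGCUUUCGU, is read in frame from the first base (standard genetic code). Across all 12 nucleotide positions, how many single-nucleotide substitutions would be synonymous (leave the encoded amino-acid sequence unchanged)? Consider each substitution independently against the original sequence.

Codon 1 (CGU, Arg): 3 synonymous substitutions.
Codon 2 (GGC, Gly): 3 synonymous substitutions.
Codon 3 (UUU, Phe): 1 synonymous substitution.
Codon 4 (CGU, Arg): 3 synonymous substitutions.
Total: 3 + 3 + 1 + 3 = 10.

10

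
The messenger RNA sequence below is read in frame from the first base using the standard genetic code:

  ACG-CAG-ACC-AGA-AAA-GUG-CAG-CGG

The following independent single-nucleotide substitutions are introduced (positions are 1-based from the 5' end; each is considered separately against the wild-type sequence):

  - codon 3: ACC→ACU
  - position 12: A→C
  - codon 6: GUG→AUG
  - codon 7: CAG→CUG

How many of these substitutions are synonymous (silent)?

1

Codon 3: ACC (Thr) → ACU (Thr) — synonymous.
Codon 4: AGA (Arg) → AGC (Ser) — missense.
Codon 6: GUG (Val) → AUG (Met) — missense.
Codon 7: CAG (Gln) → CUG (Leu) — missense.
Synonymous: 1 of 4.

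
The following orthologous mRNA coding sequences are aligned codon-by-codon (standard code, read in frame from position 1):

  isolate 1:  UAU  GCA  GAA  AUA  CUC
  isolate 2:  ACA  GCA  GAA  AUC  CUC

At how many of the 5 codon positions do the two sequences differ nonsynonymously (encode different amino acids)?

Codon 1: UAU Tyr / ACA Thr — nonsynonymous.
Codon 2: GCA Ala / GCA Ala — identical.
Codon 3: GAA Glu / GAA Glu — identical.
Codon 4: AUA Ile / AUC Ile — synonymous.
Codon 5: CUC Leu / CUC Leu — identical.
Nonsynonymous differences: 1.

1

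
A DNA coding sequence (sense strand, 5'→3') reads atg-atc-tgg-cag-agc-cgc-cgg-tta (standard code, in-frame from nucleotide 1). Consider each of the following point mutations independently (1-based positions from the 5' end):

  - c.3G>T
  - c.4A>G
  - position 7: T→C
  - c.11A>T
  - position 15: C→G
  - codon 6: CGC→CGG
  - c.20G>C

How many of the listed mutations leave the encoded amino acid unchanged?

Codon 1: ATG (Met) → ATT (Ile) — missense.
Codon 2: ATC (Ile) → GTC (Val) — missense.
Codon 3: TGG (Trp) → CGG (Arg) — missense.
Codon 4: CAG (Gln) → CTG (Leu) — missense.
Codon 5: AGC (Ser) → AGG (Arg) — missense.
Codon 6: CGC (Arg) → CGG (Arg) — synonymous.
Codon 7: CGG (Arg) → CCG (Pro) — missense.
Synonymous: 1 of 7.

1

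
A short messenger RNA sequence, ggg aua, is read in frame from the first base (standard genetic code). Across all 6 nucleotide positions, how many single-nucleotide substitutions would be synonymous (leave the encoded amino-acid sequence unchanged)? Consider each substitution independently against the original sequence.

5

Codon 1 (GGG, Gly): 3 synonymous substitutions.
Codon 2 (AUA, Ile): 2 synonymous substitutions.
Total: 3 + 2 = 5.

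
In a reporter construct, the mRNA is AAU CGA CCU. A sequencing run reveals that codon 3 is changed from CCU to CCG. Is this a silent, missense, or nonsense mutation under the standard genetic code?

Position 9 falls in codon 3: CCU → Pro.
After the substitution the codon is CCG → Pro.
Both encode Pro, so the change is synonymous.

silent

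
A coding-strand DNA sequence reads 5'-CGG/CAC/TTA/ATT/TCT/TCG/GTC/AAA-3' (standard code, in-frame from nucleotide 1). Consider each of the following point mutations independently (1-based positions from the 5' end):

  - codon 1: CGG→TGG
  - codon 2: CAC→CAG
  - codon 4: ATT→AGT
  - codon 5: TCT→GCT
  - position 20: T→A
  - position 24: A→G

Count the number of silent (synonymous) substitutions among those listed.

Codon 1: CGG (Arg) → TGG (Trp) — missense.
Codon 2: CAC (His) → CAG (Gln) — missense.
Codon 4: ATT (Ile) → AGT (Ser) — missense.
Codon 5: TCT (Ser) → GCT (Ala) — missense.
Codon 7: GTC (Val) → GAC (Asp) — missense.
Codon 8: AAA (Lys) → AAG (Lys) — synonymous.
Synonymous: 1 of 6.

1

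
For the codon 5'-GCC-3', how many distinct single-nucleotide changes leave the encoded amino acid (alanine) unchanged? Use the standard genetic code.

3

Position 1: none → 0 synonymous.
Position 2: none → 0 synonymous.
Position 3: GCU, GCA, GCG → 3 synonymous.
Total: 0 + 0 + 3 = 3.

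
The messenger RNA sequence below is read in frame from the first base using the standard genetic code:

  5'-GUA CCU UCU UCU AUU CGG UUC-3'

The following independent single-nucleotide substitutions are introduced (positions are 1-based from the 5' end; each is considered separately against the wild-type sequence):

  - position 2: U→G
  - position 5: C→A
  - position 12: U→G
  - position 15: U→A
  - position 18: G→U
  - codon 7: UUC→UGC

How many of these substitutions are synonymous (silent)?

3

Codon 1: GUA (Val) → GGA (Gly) — missense.
Codon 2: CCU (Pro) → CAU (His) — missense.
Codon 4: UCU (Ser) → UCG (Ser) — synonymous.
Codon 5: AUU (Ile) → AUA (Ile) — synonymous.
Codon 6: CGG (Arg) → CGU (Arg) — synonymous.
Codon 7: UUC (Phe) → UGC (Cys) — missense.
Synonymous: 3 of 6.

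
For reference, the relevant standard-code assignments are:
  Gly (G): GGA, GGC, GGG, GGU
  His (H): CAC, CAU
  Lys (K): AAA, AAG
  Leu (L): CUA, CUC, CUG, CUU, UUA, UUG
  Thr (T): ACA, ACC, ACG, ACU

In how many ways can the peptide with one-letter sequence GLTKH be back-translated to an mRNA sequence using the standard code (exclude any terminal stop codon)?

Gly: 4 codons.
Leu: 6 codons.
Thr: 4 codons.
Lys: 2 codons.
His: 2 codons.
4 × 6 × 4 × 2 × 2 = 384.

384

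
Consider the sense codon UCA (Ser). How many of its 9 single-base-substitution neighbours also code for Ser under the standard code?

Position 1: none → 0 synonymous.
Position 2: none → 0 synonymous.
Position 3: UCU, UCC, UCG → 3 synonymous.
Total: 0 + 0 + 3 = 3.

3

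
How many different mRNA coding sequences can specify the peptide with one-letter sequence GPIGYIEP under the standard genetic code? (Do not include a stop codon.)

Gly: 4 codons.
Pro: 4 codons.
Ile: 3 codons.
Gly: 4 codons.
Tyr: 2 codons.
Ile: 3 codons.
Glu: 2 codons.
Pro: 4 codons.
4 × 4 × 3 × 4 × 2 × 3 × 2 × 4 = 9216.

9216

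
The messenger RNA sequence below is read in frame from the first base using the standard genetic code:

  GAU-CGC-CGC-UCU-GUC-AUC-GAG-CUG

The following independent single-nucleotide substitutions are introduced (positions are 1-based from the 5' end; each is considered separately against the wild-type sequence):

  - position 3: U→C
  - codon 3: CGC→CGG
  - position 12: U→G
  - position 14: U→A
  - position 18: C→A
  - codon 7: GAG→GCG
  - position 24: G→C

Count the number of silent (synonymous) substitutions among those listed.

Codon 1: GAU (Asp) → GAC (Asp) — synonymous.
Codon 3: CGC (Arg) → CGG (Arg) — synonymous.
Codon 4: UCU (Ser) → UCG (Ser) — synonymous.
Codon 5: GUC (Val) → GAC (Asp) — missense.
Codon 6: AUC (Ile) → AUA (Ile) — synonymous.
Codon 7: GAG (Glu) → GCG (Ala) — missense.
Codon 8: CUG (Leu) → CUC (Leu) — synonymous.
Synonymous: 5 of 7.

5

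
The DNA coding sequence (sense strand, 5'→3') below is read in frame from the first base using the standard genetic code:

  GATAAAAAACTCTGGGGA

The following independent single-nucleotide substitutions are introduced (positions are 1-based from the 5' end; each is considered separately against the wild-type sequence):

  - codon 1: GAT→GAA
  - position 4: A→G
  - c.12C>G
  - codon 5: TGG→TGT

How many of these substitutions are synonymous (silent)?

1

Codon 1: GAT (Asp) → GAA (Glu) — missense.
Codon 2: AAA (Lys) → GAA (Glu) — missense.
Codon 4: CTC (Leu) → CTG (Leu) — synonymous.
Codon 5: TGG (Trp) → TGT (Cys) — missense.
Synonymous: 1 of 4.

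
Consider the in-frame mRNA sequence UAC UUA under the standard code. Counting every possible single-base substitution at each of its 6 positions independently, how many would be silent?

3

Codon 1 (UAC, Tyr): 1 synonymous substitution.
Codon 2 (UUA, Leu): 2 synonymous substitutions.
Total: 1 + 2 = 3.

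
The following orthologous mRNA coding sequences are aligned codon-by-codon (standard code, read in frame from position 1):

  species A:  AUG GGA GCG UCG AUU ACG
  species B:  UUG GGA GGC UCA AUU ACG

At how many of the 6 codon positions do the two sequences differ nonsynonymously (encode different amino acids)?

2

Codon 1: AUG Met / UUG Leu — nonsynonymous.
Codon 2: GGA Gly / GGA Gly — identical.
Codon 3: GCG Ala / GGC Gly — nonsynonymous.
Codon 4: UCG Ser / UCA Ser — synonymous.
Codon 5: AUU Ile / AUU Ile — identical.
Codon 6: ACG Thr / ACG Thr — identical.
Nonsynonymous differences: 2.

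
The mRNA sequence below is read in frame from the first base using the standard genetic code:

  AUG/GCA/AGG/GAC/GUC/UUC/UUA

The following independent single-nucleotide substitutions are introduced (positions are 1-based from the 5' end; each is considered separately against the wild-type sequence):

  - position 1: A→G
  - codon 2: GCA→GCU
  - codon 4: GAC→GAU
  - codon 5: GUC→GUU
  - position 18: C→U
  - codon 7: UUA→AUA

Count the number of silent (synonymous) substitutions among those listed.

Codon 1: AUG (Met) → GUG (Val) — missense.
Codon 2: GCA (Ala) → GCU (Ala) — synonymous.
Codon 4: GAC (Asp) → GAU (Asp) — synonymous.
Codon 5: GUC (Val) → GUU (Val) — synonymous.
Codon 6: UUC (Phe) → UUU (Phe) — synonymous.
Codon 7: UUA (Leu) → AUA (Ile) — missense.
Synonymous: 4 of 6.

4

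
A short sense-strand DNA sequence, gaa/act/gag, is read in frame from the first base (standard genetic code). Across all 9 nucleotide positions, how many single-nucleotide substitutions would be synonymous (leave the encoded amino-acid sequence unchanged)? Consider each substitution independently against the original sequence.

5

Codon 1 (GAA, Glu): 1 synonymous substitution.
Codon 2 (ACT, Thr): 3 synonymous substitutions.
Codon 3 (GAG, Glu): 1 synonymous substitution.
Total: 1 + 3 + 1 = 5.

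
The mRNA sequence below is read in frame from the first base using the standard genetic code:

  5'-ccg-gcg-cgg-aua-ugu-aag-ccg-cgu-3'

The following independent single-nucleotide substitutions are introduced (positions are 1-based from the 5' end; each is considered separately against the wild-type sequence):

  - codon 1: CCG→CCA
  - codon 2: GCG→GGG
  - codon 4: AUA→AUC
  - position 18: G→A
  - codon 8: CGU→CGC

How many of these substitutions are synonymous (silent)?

4

Codon 1: CCG (Pro) → CCA (Pro) — synonymous.
Codon 2: GCG (Ala) → GGG (Gly) — missense.
Codon 4: AUA (Ile) → AUC (Ile) — synonymous.
Codon 6: AAG (Lys) → AAA (Lys) — synonymous.
Codon 8: CGU (Arg) → CGC (Arg) — synonymous.
Synonymous: 4 of 5.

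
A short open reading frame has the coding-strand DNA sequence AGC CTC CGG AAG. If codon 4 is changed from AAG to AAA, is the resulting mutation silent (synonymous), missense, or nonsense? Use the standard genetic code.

Position 12 falls in codon 4: AAG → Lys.
After the substitution the codon is AAA → Lys.
Both encode Lys, so the change is synonymous.

silent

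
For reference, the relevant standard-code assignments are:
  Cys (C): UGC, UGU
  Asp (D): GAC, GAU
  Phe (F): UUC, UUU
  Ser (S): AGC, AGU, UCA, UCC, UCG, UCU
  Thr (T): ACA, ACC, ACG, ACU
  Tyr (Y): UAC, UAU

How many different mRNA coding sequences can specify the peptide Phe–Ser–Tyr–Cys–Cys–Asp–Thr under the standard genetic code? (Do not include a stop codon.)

Phe: 2 codons.
Ser: 6 codons.
Tyr: 2 codons.
Cys: 2 codons.
Cys: 2 codons.
Asp: 2 codons.
Thr: 4 codons.
2 × 6 × 2 × 2 × 2 × 2 × 4 = 768.

768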